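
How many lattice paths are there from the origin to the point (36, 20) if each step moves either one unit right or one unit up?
Number of paths = 785613562163430

A monotone lattice path from (0, 0) to (36, 20) consists of 36 east steps and 20 north steps in some order, so it is determined by which 36 of the 56 steps are east. The count is C(56, 36) = 785613562163430.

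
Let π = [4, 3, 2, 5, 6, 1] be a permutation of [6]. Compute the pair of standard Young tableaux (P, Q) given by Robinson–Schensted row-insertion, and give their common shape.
P = [1, 5, 6] / [2] / [3] / [4];  Q = [1, 4, 5] / [2] / [3] / [6];  common shape = (3, 1, 1, 1)

Row-insert the values π_1, π_2, … into P one at a time, bumping the leftmost entry strictly greater than the inserted value down to the next row. The recording tableau Q records, in position (i, j), the step at which that cell was added to P.
  Insert 4 (step 1): P = [4];  Q = [1]
  Insert 3 (step 2): P = [3] / [4];  Q = [1] / [2]
  Insert 2 (step 3): P = [2] / [3] / [4];  Q = [1] / [2] / [3]
  Insert 5 (step 4): P = [2, 5] / [3] / [4];  Q = [1, 4] / [2] / [3]
  Insert 6 (step 5): P = [2, 5, 6] / [3] / [4];  Q = [1, 4, 5] / [2] / [3]
  Insert 1 (step 6): P = [1, 5, 6] / [2] / [3] / [4];  Q = [1, 4, 5] / [2] / [3] / [6]
Final shape: (3, 1, 1, 1).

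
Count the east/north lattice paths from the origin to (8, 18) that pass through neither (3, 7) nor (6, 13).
Number of paths = 680023

Inclusion–exclusion. Total paths: C(26, 8) = 1562275. Through P₁: C(10, 3)·C(16, 5) = 524160. Through P₂: C(19, 6)·C(7, 2) = 569772. Since P₁ is strictly southwest of P₂, a monotone path through both must visit P₁ then P₂; paths through both = C(10, 3)·C(9, 3)·C(7, 2) = 211680. Avoid both = 1562275 − 524160 − 569772 + 211680 = 680023.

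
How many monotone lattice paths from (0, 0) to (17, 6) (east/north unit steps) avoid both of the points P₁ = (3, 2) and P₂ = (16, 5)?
Number of paths = 40849

Inclusion–exclusion. Total paths: C(23, 17) = 100947. Through P₁: C(5, 3)·C(18, 14) = 30600. Through P₂: C(21, 16)·C(2, 1) = 40698. Since P₁ is strictly southwest of P₂, a monotone path through both must visit P₁ then P₂; paths through both = C(5, 3)·C(16, 13)·C(2, 1) = 11200. Avoid both = 100947 − 30600 − 40698 + 11200 = 40849.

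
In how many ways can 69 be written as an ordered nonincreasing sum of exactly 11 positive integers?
p(69, 11 parts) = 211782

Partitions of n into exactly k parts are in bijection with partitions of n − k into at most k parts (subtract 1 from each part). So p(69, exactly 11) = p(58, parts ≤ 11). Computing via the recurrence p(m, j) = p(m, j−1) + p(m−j, j) gives 211782.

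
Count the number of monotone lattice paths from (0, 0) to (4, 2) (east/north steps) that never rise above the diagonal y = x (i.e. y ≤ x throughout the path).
Number of paths = 9

By the reflection principle (André's argument), the number of monotone paths to (4, 2) with n ≤ m that never go above y = x is C(6, 4) − C(6, 5) = 15 − 6 = 9.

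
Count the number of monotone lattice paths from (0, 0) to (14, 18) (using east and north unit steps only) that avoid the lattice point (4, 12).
Number of paths = 456861040

Total paths from (0, 0) to (14, 18): C(32, 14) = 471435600. Paths through (4, 12): (paths (0, 0) → (4, 12)) × (paths (4, 12) → (14, 18)) = C(16, 4) · C(16, 10) = 1820 · 8008 = 14574560. Avoidance count = 471435600 − 14574560 = 456861040.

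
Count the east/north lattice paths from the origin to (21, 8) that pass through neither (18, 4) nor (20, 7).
Number of paths = 2406360

Inclusion–exclusion. Total paths: C(29, 21) = 4292145. Through P₁: C(22, 18)·C(7, 3) = 256025. Through P₂: C(27, 20)·C(2, 1) = 1776060. Since P₁ is strictly southwest of P₂, a monotone path through both must visit P₁ then P₂; paths through both = C(22, 18)·C(5, 2)·C(2, 1) = 146300. Avoid both = 4292145 − 256025 − 1776060 + 146300 = 2406360.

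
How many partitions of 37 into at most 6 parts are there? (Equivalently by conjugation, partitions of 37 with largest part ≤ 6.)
p(37, parts ≤ 6) = 2702

Use the recurrence p(n, m) = p(n, m−1) + p(n−m, m): either the largest part is < m (count p(n, m−1)) or the largest part is exactly m (remove one copy of m, count p(n−m, m)). With p(0, ·) = 1 this gives p(37, parts ≤ 6) = 2702. (By conjugating Young diagrams, this also counts partitions of 37 into at most 6 parts.)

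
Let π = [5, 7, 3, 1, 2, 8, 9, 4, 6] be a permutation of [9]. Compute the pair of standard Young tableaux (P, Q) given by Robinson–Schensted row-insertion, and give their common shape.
P = [1, 2, 4, 6] / [3, 7, 8, 9] / [5];  Q = [1, 2, 6, 7] / [3, 5, 8, 9] / [4];  common shape = (4, 4, 1)

Row-insert the values π_1, π_2, … into P one at a time, bumping the leftmost entry strictly greater than the inserted value down to the next row. The recording tableau Q records, in position (i, j), the step at which that cell was added to P.
  Insert 5 (step 1): P = [5];  Q = [1]
  Insert 7 (step 2): P = [5, 7];  Q = [1, 2]
  Insert 3 (step 3): P = [3, 7] / [5];  Q = [1, 2] / [3]
  Insert 1 (step 4): P = [1, 7] / [3] / [5];  Q = [1, 2] / [3] / [4]
  Insert 2 (step 5): P = [1, 2] / [3, 7] / [5];  Q = [1, 2] / [3, 5] / [4]
  Insert 8 (step 6): P = [1, 2, 8] / [3, 7] / [5];  Q = [1, 2, 6] / [3, 5] / [4]
  Insert 9 (step 7): P = [1, 2, 8, 9] / [3, 7] / [5];  Q = [1, 2, 6, 7] / [3, 5] / [4]
  Insert 4 (step 8): P = [1, 2, 4, 9] / [3, 7, 8] / [5];  Q = [1, 2, 6, 7] / [3, 5, 8] / [4]
  Insert 6 (step 9): P = [1, 2, 4, 6] / [3, 7, 8, 9] / [5];  Q = [1, 2, 6, 7] / [3, 5, 8, 9] / [4]
Final shape: (4, 4, 1).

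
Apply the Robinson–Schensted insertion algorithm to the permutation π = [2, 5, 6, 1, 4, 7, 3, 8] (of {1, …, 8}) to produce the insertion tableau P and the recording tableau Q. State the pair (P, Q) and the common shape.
P = [1, 3, 6, 7, 8] / [2, 4] / [5];  Q = [1, 2, 3, 6, 8] / [4, 5] / [7];  common shape = (5, 2, 1)

Row-insert the values π_1, π_2, … into P one at a time, bumping the leftmost entry strictly greater than the inserted value down to the next row. The recording tableau Q records, in position (i, j), the step at which that cell was added to P.
  Insert 2 (step 1): P = [2];  Q = [1]
  Insert 5 (step 2): P = [2, 5];  Q = [1, 2]
  Insert 6 (step 3): P = [2, 5, 6];  Q = [1, 2, 3]
  Insert 1 (step 4): P = [1, 5, 6] / [2];  Q = [1, 2, 3] / [4]
  Insert 4 (step 5): P = [1, 4, 6] / [2, 5];  Q = [1, 2, 3] / [4, 5]
  Insert 7 (step 6): P = [1, 4, 6, 7] / [2, 5];  Q = [1, 2, 3, 6] / [4, 5]
  Insert 3 (step 7): P = [1, 3, 6, 7] / [2, 4] / [5];  Q = [1, 2, 3, 6] / [4, 5] / [7]
  Insert 8 (step 8): P = [1, 3, 6, 7, 8] / [2, 4] / [5];  Q = [1, 2, 3, 6, 8] / [4, 5] / [7]
Final shape: (5, 2, 1).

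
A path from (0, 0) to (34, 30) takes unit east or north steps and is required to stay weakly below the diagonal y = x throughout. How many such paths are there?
Number of paths = 231469715790049632

By the reflection principle (André's argument), the number of monotone paths to (34, 30) with n ≤ m that never go above y = x is C(64, 34) − C(64, 35) = 1620288010530347424 − 1388818294740297792 = 231469715790049632.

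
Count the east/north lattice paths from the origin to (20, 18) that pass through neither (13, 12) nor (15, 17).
Number of paths = 21915187290

Inclusion–exclusion. Total paths: C(38, 20) = 33578000610. Through P₁: C(25, 13)·C(13, 7) = 8923714800. Through P₂: C(32, 15)·C(6, 5) = 3394336320. Since P₁ is strictly southwest of P₂, a monotone path through both must visit P₁ then P₂; paths through both = C(25, 13)·C(7, 2)·C(6, 5) = 655237800. Avoid both = 33578000610 − 8923714800 − 3394336320 + 655237800 = 21915187290.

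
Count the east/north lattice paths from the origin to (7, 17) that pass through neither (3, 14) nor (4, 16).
Number of paths = 311084

Inclusion–exclusion. Total paths: C(24, 7) = 346104. Through P₁: C(17, 3)·C(7, 4) = 23800. Through P₂: C(20, 4)·C(4, 3) = 19380. Since P₁ is strictly southwest of P₂, a monotone path through both must visit P₁ then P₂; paths through both = C(17, 3)·C(3, 1)·C(4, 3) = 8160. Avoid both = 346104 − 23800 − 19380 + 8160 = 311084.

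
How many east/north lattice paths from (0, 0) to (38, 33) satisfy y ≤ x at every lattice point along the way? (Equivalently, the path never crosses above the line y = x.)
Number of paths = 28810040646101092420

By the reflection principle (André's argument), the number of monotone paths to (38, 33) with n ≤ m that never go above y = x is C(71, 38) − C(71, 39) = 187265264199657100730 − 158455223553556008310 = 28810040646101092420.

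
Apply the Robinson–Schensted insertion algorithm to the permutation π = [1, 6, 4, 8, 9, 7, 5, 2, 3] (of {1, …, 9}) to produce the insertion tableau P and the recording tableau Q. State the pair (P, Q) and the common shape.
P = [1, 2, 3, 9] / [4, 5] / [6, 7] / [8];  Q = [1, 2, 4, 5] / [3, 6] / [7, 9] / [8];  common shape = (4, 2, 2, 1)

Row-insert the values π_1, π_2, … into P one at a time, bumping the leftmost entry strictly greater than the inserted value down to the next row. The recording tableau Q records, in position (i, j), the step at which that cell was added to P.
  Insert 1 (step 1): P = [1];  Q = [1]
  Insert 6 (step 2): P = [1, 6];  Q = [1, 2]
  Insert 4 (step 3): P = [1, 4] / [6];  Q = [1, 2] / [3]
  Insert 8 (step 4): P = [1, 4, 8] / [6];  Q = [1, 2, 4] / [3]
  Insert 9 (step 5): P = [1, 4, 8, 9] / [6];  Q = [1, 2, 4, 5] / [3]
  Insert 7 (step 6): P = [1, 4, 7, 9] / [6, 8];  Q = [1, 2, 4, 5] / [3, 6]
  Insert 5 (step 7): P = [1, 4, 5, 9] / [6, 7] / [8];  Q = [1, 2, 4, 5] / [3, 6] / [7]
  Insert 2 (step 8): P = [1, 2, 5, 9] / [4, 7] / [6] / [8];  Q = [1, 2, 4, 5] / [3, 6] / [7] / [8]
  Insert 3 (step 9): P = [1, 2, 3, 9] / [4, 5] / [6, 7] / [8];  Q = [1, 2, 4, 5] / [3, 6] / [7, 9] / [8]
Final shape: (4, 2, 2, 1).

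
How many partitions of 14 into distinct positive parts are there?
q(14) = 22

List partitions of 14 into distinct parts: 14, 13+1, 12+2, 11+3, 11+2+1, 10+4, 10+3+1, 9+5, 9+4+1, 9+3+2, 8+6, 8+5+1, 8+4+2, 8+3+2+1, 7+6+1, 7+5+2, 7+4+3, 7+4+2+1, 6+5+3, 6+5+2+1, 6+4+3+1, 5+4+3+2. There are q(14) = 22. (Euler: this equals the number of odd-part partitions of 14.)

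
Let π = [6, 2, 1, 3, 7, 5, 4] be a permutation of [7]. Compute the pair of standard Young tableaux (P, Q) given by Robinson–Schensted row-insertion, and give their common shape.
P = [1, 3, 4] / [2, 5] / [6, 7];  Q = [1, 4, 5] / [2, 6] / [3, 7];  common shape = (3, 2, 2)

Row-insert the values π_1, π_2, … into P one at a time, bumping the leftmost entry strictly greater than the inserted value down to the next row. The recording tableau Q records, in position (i, j), the step at which that cell was added to P.
  Insert 6 (step 1): P = [6];  Q = [1]
  Insert 2 (step 2): P = [2] / [6];  Q = [1] / [2]
  Insert 1 (step 3): P = [1] / [2] / [6];  Q = [1] / [2] / [3]
  Insert 3 (step 4): P = [1, 3] / [2] / [6];  Q = [1, 4] / [2] / [3]
  Insert 7 (step 5): P = [1, 3, 7] / [2] / [6];  Q = [1, 4, 5] / [2] / [3]
  Insert 5 (step 6): P = [1, 3, 5] / [2, 7] / [6];  Q = [1, 4, 5] / [2, 6] / [3]
  Insert 4 (step 7): P = [1, 3, 4] / [2, 5] / [6, 7];  Q = [1, 4, 5] / [2, 6] / [3, 7]
Final shape: (3, 2, 2).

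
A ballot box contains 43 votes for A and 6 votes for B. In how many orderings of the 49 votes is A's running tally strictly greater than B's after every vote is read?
Strict-lead orderings = 10559208

Total orderings of the 49 votes with 43 for A: C(49, 43) = 13983816. By the Bertrand ballot formula (Cycle Lemma / reflection principle), the number of orderings in which A is strictly ahead of B throughout is (p − q)/(p + q) · C(p + q, p) = (43 − 6)/(43 + 6) · 13983816 = 10559208.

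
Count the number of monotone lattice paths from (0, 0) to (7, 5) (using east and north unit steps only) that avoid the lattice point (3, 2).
Number of paths = 442

Total paths from (0, 0) to (7, 5): C(12, 7) = 792. Paths through (3, 2): (paths (0, 0) → (3, 2)) × (paths (3, 2) → (7, 5)) = C(5, 3) · C(7, 4) = 10 · 35 = 350. Avoidance count = 792 − 350 = 442.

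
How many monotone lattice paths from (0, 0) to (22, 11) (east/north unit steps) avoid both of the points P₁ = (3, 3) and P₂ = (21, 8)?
Number of paths = 134658560

Inclusion–exclusion. Total paths: C(33, 22) = 193536720. Through P₁: C(6, 3)·C(27, 19) = 44401500. Through P₂: C(29, 21)·C(4, 1) = 17168580. Since P₁ is strictly southwest of P₂, a monotone path through both must visit P₁ then P₂; paths through both = C(6, 3)·C(23, 18)·C(4, 1) = 2691920. Avoid both = 193536720 − 44401500 − 17168580 + 2691920 = 134658560.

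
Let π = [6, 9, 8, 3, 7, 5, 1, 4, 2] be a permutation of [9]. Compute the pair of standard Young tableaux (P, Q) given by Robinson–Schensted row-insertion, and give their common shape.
P = [1, 2] / [3, 4] / [5, 7] / [6] / [8] / [9];  Q = [1, 2] / [3, 5] / [4, 8] / [6] / [7] / [9];  common shape = (2, 2, 2, 1, 1, 1)

Row-insert the values π_1, π_2, … into P one at a time, bumping the leftmost entry strictly greater than the inserted value down to the next row. The recording tableau Q records, in position (i, j), the step at which that cell was added to P.
  Insert 6 (step 1): P = [6];  Q = [1]
  Insert 9 (step 2): P = [6, 9];  Q = [1, 2]
  Insert 8 (step 3): P = [6, 8] / [9];  Q = [1, 2] / [3]
  Insert 3 (step 4): P = [3, 8] / [6] / [9];  Q = [1, 2] / [3] / [4]
  Insert 7 (step 5): P = [3, 7] / [6, 8] / [9];  Q = [1, 2] / [3, 5] / [4]
  Insert 5 (step 6): P = [3, 5] / [6, 7] / [8] / [9];  Q = [1, 2] / [3, 5] / [4] / [6]
  Insert 1 (step 7): P = [1, 5] / [3, 7] / [6] / [8] / [9];  Q = [1, 2] / [3, 5] / [4] / [6] / [7]
  Insert 4 (step 8): P = [1, 4] / [3, 5] / [6, 7] / [8] / [9];  Q = [1, 2] / [3, 5] / [4, 8] / [6] / [7]
  Insert 2 (step 9): P = [1, 2] / [3, 4] / [5, 7] / [6] / [8] / [9];  Q = [1, 2] / [3, 5] / [4, 8] / [6] / [7] / [9]
Final shape: (2, 2, 2, 1, 1, 1).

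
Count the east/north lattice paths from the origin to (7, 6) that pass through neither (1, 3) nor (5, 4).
Number of paths = 744

Inclusion–exclusion. Total paths: C(13, 7) = 1716. Through P₁: C(4, 1)·C(9, 6) = 336. Through P₂: C(9, 5)·C(4, 2) = 756. Since P₁ is strictly southwest of P₂, a monotone path through both must visit P₁ then P₂; paths through both = C(4, 1)·C(5, 4)·C(4, 2) = 120. Avoid both = 1716 − 336 − 756 + 120 = 744.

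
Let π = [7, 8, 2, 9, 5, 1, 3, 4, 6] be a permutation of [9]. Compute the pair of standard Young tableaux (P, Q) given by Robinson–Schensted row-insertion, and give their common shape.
P = [1, 3, 4, 6] / [2, 5, 9] / [7, 8];  Q = [1, 2, 4, 9] / [3, 5, 8] / [6, 7];  common shape = (4, 3, 2)

Row-insert the values π_1, π_2, … into P one at a time, bumping the leftmost entry strictly greater than the inserted value down to the next row. The recording tableau Q records, in position (i, j), the step at which that cell was added to P.
  Insert 7 (step 1): P = [7];  Q = [1]
  Insert 8 (step 2): P = [7, 8];  Q = [1, 2]
  Insert 2 (step 3): P = [2, 8] / [7];  Q = [1, 2] / [3]
  Insert 9 (step 4): P = [2, 8, 9] / [7];  Q = [1, 2, 4] / [3]
  Insert 5 (step 5): P = [2, 5, 9] / [7, 8];  Q = [1, 2, 4] / [3, 5]
  Insert 1 (step 6): P = [1, 5, 9] / [2, 8] / [7];  Q = [1, 2, 4] / [3, 5] / [6]
  Insert 3 (step 7): P = [1, 3, 9] / [2, 5] / [7, 8];  Q = [1, 2, 4] / [3, 5] / [6, 7]
  Insert 4 (step 8): P = [1, 3, 4] / [2, 5, 9] / [7, 8];  Q = [1, 2, 4] / [3, 5, 8] / [6, 7]
  Insert 6 (step 9): P = [1, 3, 4, 6] / [2, 5, 9] / [7, 8];  Q = [1, 2, 4, 9] / [3, 5, 8] / [6, 7]
Final shape: (4, 3, 2).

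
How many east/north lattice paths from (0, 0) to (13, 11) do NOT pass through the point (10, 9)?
Number of paths = 1572364

Total paths from (0, 0) to (13, 11): C(24, 13) = 2496144. Paths through (10, 9): (paths (0, 0) → (10, 9)) × (paths (10, 9) → (13, 11)) = C(19, 10) · C(5, 3) = 92378 · 10 = 923780. Avoidance count = 2496144 − 923780 = 1572364.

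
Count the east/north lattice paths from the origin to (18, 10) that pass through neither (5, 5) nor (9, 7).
Number of paths = 9278774

Inclusion–exclusion. Total paths: C(28, 18) = 13123110. Through P₁: C(10, 5)·C(18, 13) = 2159136. Through P₂: C(16, 9)·C(12, 9) = 2516800. Since P₁ is strictly southwest of P₂, a monotone path through both must visit P₁ then P₂; paths through both = C(10, 5)·C(6, 4)·C(12, 9) = 831600. Avoid both = 13123110 − 2159136 − 2516800 + 831600 = 9278774.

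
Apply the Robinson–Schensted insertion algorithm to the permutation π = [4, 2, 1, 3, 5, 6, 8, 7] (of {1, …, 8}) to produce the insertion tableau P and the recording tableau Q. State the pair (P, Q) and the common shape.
P = [1, 3, 5, 6, 7] / [2, 8] / [4];  Q = [1, 4, 5, 6, 7] / [2, 8] / [3];  common shape = (5, 2, 1)

Row-insert the values π_1, π_2, … into P one at a time, bumping the leftmost entry strictly greater than the inserted value down to the next row. The recording tableau Q records, in position (i, j), the step at which that cell was added to P.
  Insert 4 (step 1): P = [4];  Q = [1]
  Insert 2 (step 2): P = [2] / [4];  Q = [1] / [2]
  Insert 1 (step 3): P = [1] / [2] / [4];  Q = [1] / [2] / [3]
  Insert 3 (step 4): P = [1, 3] / [2] / [4];  Q = [1, 4] / [2] / [3]
  Insert 5 (step 5): P = [1, 3, 5] / [2] / [4];  Q = [1, 4, 5] / [2] / [3]
  Insert 6 (step 6): P = [1, 3, 5, 6] / [2] / [4];  Q = [1, 4, 5, 6] / [2] / [3]
  Insert 8 (step 7): P = [1, 3, 5, 6, 8] / [2] / [4];  Q = [1, 4, 5, 6, 7] / [2] / [3]
  Insert 7 (step 8): P = [1, 3, 5, 6, 7] / [2, 8] / [4];  Q = [1, 4, 5, 6, 7] / [2, 8] / [3]
Final shape: (5, 2, 1).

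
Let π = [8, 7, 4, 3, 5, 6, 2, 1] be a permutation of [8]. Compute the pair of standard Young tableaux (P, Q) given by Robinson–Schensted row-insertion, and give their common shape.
P = [1, 5, 6] / [2] / [3] / [4] / [7] / [8];  Q = [1, 5, 6] / [2] / [3] / [4] / [7] / [8];  common shape = (3, 1, 1, 1, 1, 1)

Row-insert the values π_1, π_2, … into P one at a time, bumping the leftmost entry strictly greater than the inserted value down to the next row. The recording tableau Q records, in position (i, j), the step at which that cell was added to P.
  Insert 8 (step 1): P = [8];  Q = [1]
  Insert 7 (step 2): P = [7] / [8];  Q = [1] / [2]
  Insert 4 (step 3): P = [4] / [7] / [8];  Q = [1] / [2] / [3]
  Insert 3 (step 4): P = [3] / [4] / [7] / [8];  Q = [1] / [2] / [3] / [4]
  Insert 5 (step 5): P = [3, 5] / [4] / [7] / [8];  Q = [1, 5] / [2] / [3] / [4]
  Insert 6 (step 6): P = [3, 5, 6] / [4] / [7] / [8];  Q = [1, 5, 6] / [2] / [3] / [4]
  Insert 2 (step 7): P = [2, 5, 6] / [3] / [4] / [7] / [8];  Q = [1, 5, 6] / [2] / [3] / [4] / [7]
  Insert 1 (step 8): P = [1, 5, 6] / [2] / [3] / [4] / [7] / [8];  Q = [1, 5, 6] / [2] / [3] / [4] / [7] / [8]
Final shape: (3, 1, 1, 1, 1, 1).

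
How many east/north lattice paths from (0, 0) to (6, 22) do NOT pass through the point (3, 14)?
Number of paths = 264540

Total paths from (0, 0) to (6, 22): C(28, 6) = 376740. Paths through (3, 14): (paths (0, 0) → (3, 14)) × (paths (3, 14) → (6, 22)) = C(17, 3) · C(11, 3) = 680 · 165 = 112200. Avoidance count = 376740 − 112200 = 264540.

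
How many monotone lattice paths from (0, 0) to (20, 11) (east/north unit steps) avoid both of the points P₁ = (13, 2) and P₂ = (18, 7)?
Number of paths = 76657515

Inclusion–exclusion. Total paths: C(31, 20) = 84672315. Through P₁: C(15, 13)·C(16, 7) = 1201200. Through P₂: C(25, 18)·C(6, 2) = 7210500. Since P₁ is strictly southwest of P₂, a monotone path through both must visit P₁ then P₂; paths through both = C(15, 13)·C(10, 5)·C(6, 2) = 396900. Avoid both = 84672315 − 1201200 − 7210500 + 396900 = 76657515.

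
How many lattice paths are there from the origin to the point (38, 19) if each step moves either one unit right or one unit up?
Number of paths = 636983969321700

A monotone lattice path from (0, 0) to (38, 19) consists of 38 east steps and 19 north steps in some order, so it is determined by which 38 of the 57 steps are east. The count is C(57, 38) = 636983969321700.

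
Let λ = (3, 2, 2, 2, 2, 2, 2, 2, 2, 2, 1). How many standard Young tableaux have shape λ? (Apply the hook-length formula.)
# SYT of shape (3, 2, 2, 2, 2, 2, 2, 2, 2, 2, 1) = 1085280

Hook-length formula: f^λ = n! / Π hook(c), product over all cells c of the Young diagram. For λ = (3, 2, 2, 2, 2, 2, 2, 2, 2, 2, 1), n = 22 boxes. Hook lengths by row (left-to-right, top-to-bottom): [13, 11, 1]; [11, 9]; [10, 8]; [9, 7]; [8, 6]; [7, 5]; [6, 4]; [5, 3]; [4, 2]; [3, 1]; [1]. Product of hooks = 1035678099456000. So f^λ = 22! / 1035678099456000 = 1124000727777607680000 / 1035678099456000 = 1085280.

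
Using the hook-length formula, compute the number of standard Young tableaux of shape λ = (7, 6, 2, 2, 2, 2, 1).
# SYT of shape (7, 6, 2, 2, 2, 2, 1) = 1063574400

Hook-length formula: f^λ = n! / Π hook(c), product over all cells c of the Young diagram. For λ = (7, 6, 2, 2, 2, 2, 1), n = 22 boxes. Hook lengths by row (left-to-right, top-to-bottom): [13, 11, 6, 5, 4, 3, 1]; [11, 9, 4, 3, 2, 1]; [6, 4]; [5, 3]; [4, 2]; [3, 1]; [1]. Product of hooks = 1056814387200. So f^λ = 22! / 1056814387200 = 1124000727777607680000 / 1056814387200 = 1063574400.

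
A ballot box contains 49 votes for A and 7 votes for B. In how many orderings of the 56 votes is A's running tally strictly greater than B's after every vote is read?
Strict-lead orderings = 173938050

Total orderings of the 56 votes with 49 for A: C(56, 49) = 231917400. By the Bertrand ballot formula (Cycle Lemma / reflection principle), the number of orderings in which A is strictly ahead of B throughout is (p − q)/(p + q) · C(p + q, p) = (49 − 7)/(49 + 7) · 231917400 = 173938050.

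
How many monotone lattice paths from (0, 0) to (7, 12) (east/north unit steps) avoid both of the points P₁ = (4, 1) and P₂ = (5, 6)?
Number of paths = 36472

Inclusion–exclusion. Total paths: C(19, 7) = 50388. Through P₁: C(5, 4)·C(14, 3) = 1820. Through P₂: C(11, 5)·C(8, 2) = 12936. Since P₁ is strictly southwest of P₂, a monotone path through both must visit P₁ then P₂; paths through both = C(5, 4)·C(6, 1)·C(8, 2) = 840. Avoid both = 50388 − 1820 − 12936 + 840 = 36472.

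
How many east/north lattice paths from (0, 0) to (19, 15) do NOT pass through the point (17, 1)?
Number of paths = 1855965360

Total paths from (0, 0) to (19, 15): C(34, 19) = 1855967520. Paths through (17, 1): (paths (0, 0) → (17, 1)) × (paths (17, 1) → (19, 15)) = C(18, 17) · C(16, 2) = 18 · 120 = 2160. Avoidance count = 1855967520 − 2160 = 1855965360.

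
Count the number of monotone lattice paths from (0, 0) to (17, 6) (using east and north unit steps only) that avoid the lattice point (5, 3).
Number of paths = 75467

Total paths from (0, 0) to (17, 6): C(23, 17) = 100947. Paths through (5, 3): (paths (0, 0) → (5, 3)) × (paths (5, 3) → (17, 6)) = C(8, 5) · C(15, 12) = 56 · 455 = 25480. Avoidance count = 100947 − 25480 = 75467.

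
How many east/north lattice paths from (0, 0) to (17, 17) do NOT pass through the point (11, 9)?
Number of paths = 1829222340

Total paths from (0, 0) to (17, 17): C(34, 17) = 2333606220. Paths through (11, 9): (paths (0, 0) → (11, 9)) × (paths (11, 9) → (17, 17)) = C(20, 11) · C(14, 6) = 167960 · 3003 = 504383880. Avoidance count = 2333606220 − 504383880 = 1829222340.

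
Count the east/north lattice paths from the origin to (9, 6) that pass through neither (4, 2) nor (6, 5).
Number of paths = 1867

Inclusion–exclusion. Total paths: C(15, 9) = 5005. Through P₁: C(6, 4)·C(9, 5) = 1890. Through P₂: C(11, 6)·C(4, 3) = 1848. Since P₁ is strictly southwest of P₂, a monotone path through both must visit P₁ then P₂; paths through both = C(6, 4)·C(5, 2)·C(4, 3) = 600. Avoid both = 5005 − 1890 − 1848 + 600 = 1867.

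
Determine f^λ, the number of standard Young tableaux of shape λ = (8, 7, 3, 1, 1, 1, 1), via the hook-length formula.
# SYT of shape (8, 7, 3, 1, 1, 1, 1) = 762118500

Hook-length formula: f^λ = n! / Π hook(c), product over all cells c of the Young diagram. For λ = (8, 7, 3, 1, 1, 1, 1), n = 22 boxes. Hook lengths by row (left-to-right, top-to-bottom): [14, 9, 8, 6, 5, 4, 3, 1]; [12, 7, 6, 4, 3, 2, 1]; [7, 2, 1]; [4]; [3]; [2]; [1]. Product of hooks = 1474837217280. So f^λ = 22! / 1474837217280 = 1124000727777607680000 / 1474837217280 = 762118500.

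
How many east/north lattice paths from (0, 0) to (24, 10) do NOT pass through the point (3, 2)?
Number of paths = 88206690

Total paths from (0, 0) to (24, 10): C(34, 24) = 131128140. Paths through (3, 2): (paths (0, 0) → (3, 2)) × (paths (3, 2) → (24, 10)) = C(5, 3) · C(29, 21) = 10 · 4292145 = 42921450. Avoidance count = 131128140 − 42921450 = 88206690.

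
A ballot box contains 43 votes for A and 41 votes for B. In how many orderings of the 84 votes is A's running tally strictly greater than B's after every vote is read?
Strict-lead orderings = 39044429911904443959240

Total orderings of the 84 votes with 43 for A: C(84, 43) = 1639866056299986646288080. By the Bertrand ballot formula (Cycle Lemma / reflection principle), the number of orderings in which A is strictly ahead of B throughout is (p − q)/(p + q) · C(p + q, p) = (43 − 41)/(43 + 41) · 1639866056299986646288080 = 39044429911904443959240.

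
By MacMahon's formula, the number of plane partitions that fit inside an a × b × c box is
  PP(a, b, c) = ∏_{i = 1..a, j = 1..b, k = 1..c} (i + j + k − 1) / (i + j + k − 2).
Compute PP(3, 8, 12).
PP(3, 8, 12) = 20239179160200

Evaluate the triple product over i = 1..3, j = 1..8, k = 1..12. The factors are (2/1) · (3/2) · (4/3) · (5/4) · (6/5) · (7/6) · (8/7) · (9/8) · … (288 factors total). The numerators and denominators telescope so the product is an integer; carrying out the multiplication exactly gives PP(3, 8, 12) = 20239179160200.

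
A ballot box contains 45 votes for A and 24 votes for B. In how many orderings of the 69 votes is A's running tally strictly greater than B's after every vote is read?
Strict-lead orderings = 701713235902693560

Total orderings of the 69 votes with 45 for A: C(69, 45) = 2305629203680278840. By the Bertrand ballot formula (Cycle Lemma / reflection principle), the number of orderings in which A is strictly ahead of B throughout is (p − q)/(p + q) · C(p + q, p) = (45 − 24)/(45 + 24) · 2305629203680278840 = 701713235902693560.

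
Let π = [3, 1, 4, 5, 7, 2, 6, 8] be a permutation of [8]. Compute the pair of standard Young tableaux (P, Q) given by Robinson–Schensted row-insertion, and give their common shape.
P = [1, 2, 5, 6, 8] / [3, 4, 7];  Q = [1, 3, 4, 5, 8] / [2, 6, 7];  common shape = (5, 3)

Row-insert the values π_1, π_2, … into P one at a time, bumping the leftmost entry strictly greater than the inserted value down to the next row. The recording tableau Q records, in position (i, j), the step at which that cell was added to P.
  Insert 3 (step 1): P = [3];  Q = [1]
  Insert 1 (step 2): P = [1] / [3];  Q = [1] / [2]
  Insert 4 (step 3): P = [1, 4] / [3];  Q = [1, 3] / [2]
  Insert 5 (step 4): P = [1, 4, 5] / [3];  Q = [1, 3, 4] / [2]
  Insert 7 (step 5): P = [1, 4, 5, 7] / [3];  Q = [1, 3, 4, 5] / [2]
  Insert 2 (step 6): P = [1, 2, 5, 7] / [3, 4];  Q = [1, 3, 4, 5] / [2, 6]
  Insert 6 (step 7): P = [1, 2, 5, 6] / [3, 4, 7];  Q = [1, 3, 4, 5] / [2, 6, 7]
  Insert 8 (step 8): P = [1, 2, 5, 6, 8] / [3, 4, 7];  Q = [1, 3, 4, 5, 8] / [2, 6, 7]
Final shape: (5, 3).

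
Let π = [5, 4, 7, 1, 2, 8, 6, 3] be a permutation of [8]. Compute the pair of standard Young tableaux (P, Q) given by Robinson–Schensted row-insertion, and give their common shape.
P = [1, 2, 3] / [4, 6, 8] / [5, 7];  Q = [1, 3, 6] / [2, 5, 7] / [4, 8];  common shape = (3, 3, 2)

Row-insert the values π_1, π_2, … into P one at a time, bumping the leftmost entry strictly greater than the inserted value down to the next row. The recording tableau Q records, in position (i, j), the step at which that cell was added to P.
  Insert 5 (step 1): P = [5];  Q = [1]
  Insert 4 (step 2): P = [4] / [5];  Q = [1] / [2]
  Insert 7 (step 3): P = [4, 7] / [5];  Q = [1, 3] / [2]
  Insert 1 (step 4): P = [1, 7] / [4] / [5];  Q = [1, 3] / [2] / [4]
  Insert 2 (step 5): P = [1, 2] / [4, 7] / [5];  Q = [1, 3] / [2, 5] / [4]
  Insert 8 (step 6): P = [1, 2, 8] / [4, 7] / [5];  Q = [1, 3, 6] / [2, 5] / [4]
  Insert 6 (step 7): P = [1, 2, 6] / [4, 7, 8] / [5];  Q = [1, 3, 6] / [2, 5, 7] / [4]
  Insert 3 (step 8): P = [1, 2, 3] / [4, 6, 8] / [5, 7];  Q = [1, 3, 6] / [2, 5, 7] / [4, 8]
Final shape: (3, 3, 2).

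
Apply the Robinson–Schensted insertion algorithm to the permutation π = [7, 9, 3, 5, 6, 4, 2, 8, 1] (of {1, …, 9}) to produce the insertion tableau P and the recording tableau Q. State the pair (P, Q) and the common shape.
P = [1, 4, 6, 8] / [2, 9] / [3] / [5] / [7];  Q = [1, 2, 5, 8] / [3, 4] / [6] / [7] / [9];  common shape = (4, 2, 1, 1, 1)

Row-insert the values π_1, π_2, … into P one at a time, bumping the leftmost entry strictly greater than the inserted value down to the next row. The recording tableau Q records, in position (i, j), the step at which that cell was added to P.
  Insert 7 (step 1): P = [7];  Q = [1]
  Insert 9 (step 2): P = [7, 9];  Q = [1, 2]
  Insert 3 (step 3): P = [3, 9] / [7];  Q = [1, 2] / [3]
  Insert 5 (step 4): P = [3, 5] / [7, 9];  Q = [1, 2] / [3, 4]
  Insert 6 (step 5): P = [3, 5, 6] / [7, 9];  Q = [1, 2, 5] / [3, 4]
  Insert 4 (step 6): P = [3, 4, 6] / [5, 9] / [7];  Q = [1, 2, 5] / [3, 4] / [6]
  Insert 2 (step 7): P = [2, 4, 6] / [3, 9] / [5] / [7];  Q = [1, 2, 5] / [3, 4] / [6] / [7]
  Insert 8 (step 8): P = [2, 4, 6, 8] / [3, 9] / [5] / [7];  Q = [1, 2, 5, 8] / [3, 4] / [6] / [7]
  Insert 1 (step 9): P = [1, 4, 6, 8] / [2, 9] / [3] / [5] / [7];  Q = [1, 2, 5, 8] / [3, 4] / [6] / [7] / [9]
Final shape: (4, 2, 1, 1, 1).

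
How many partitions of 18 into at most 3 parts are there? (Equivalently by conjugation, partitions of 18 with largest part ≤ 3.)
p(18, parts ≤ 3) = 37

Use the recurrence p(n, m) = p(n, m−1) + p(n−m, m): either the largest part is < m (count p(n, m−1)) or the largest part is exactly m (remove one copy of m, count p(n−m, m)). With p(0, ·) = 1 this gives p(18, parts ≤ 3) = 37. (By conjugating Young diagrams, this also counts partitions of 18 into at most 3 parts.)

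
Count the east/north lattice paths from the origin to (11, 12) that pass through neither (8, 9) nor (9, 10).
Number of paths = 603330

Inclusion–exclusion. Total paths: C(23, 11) = 1352078. Through P₁: C(17, 8)·C(6, 3) = 486200. Through P₂: C(19, 9)·C(4, 2) = 554268. Since P₁ is strictly southwest of P₂, a monotone path through both must visit P₁ then P₂; paths through both = C(17, 8)·C(2, 1)·C(4, 2) = 291720. Avoid both = 1352078 − 486200 − 554268 + 291720 = 603330.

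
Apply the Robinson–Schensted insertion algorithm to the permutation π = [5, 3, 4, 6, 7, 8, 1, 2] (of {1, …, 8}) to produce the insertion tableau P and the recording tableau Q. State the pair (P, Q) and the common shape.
P = [1, 2, 6, 7, 8] / [3, 4] / [5];  Q = [1, 3, 4, 5, 6] / [2, 8] / [7];  common shape = (5, 2, 1)

Row-insert the values π_1, π_2, … into P one at a time, bumping the leftmost entry strictly greater than the inserted value down to the next row. The recording tableau Q records, in position (i, j), the step at which that cell was added to P.
  Insert 5 (step 1): P = [5];  Q = [1]
  Insert 3 (step 2): P = [3] / [5];  Q = [1] / [2]
  Insert 4 (step 3): P = [3, 4] / [5];  Q = [1, 3] / [2]
  Insert 6 (step 4): P = [3, 4, 6] / [5];  Q = [1, 3, 4] / [2]
  Insert 7 (step 5): P = [3, 4, 6, 7] / [5];  Q = [1, 3, 4, 5] / [2]
  Insert 8 (step 6): P = [3, 4, 6, 7, 8] / [5];  Q = [1, 3, 4, 5, 6] / [2]
  Insert 1 (step 7): P = [1, 4, 6, 7, 8] / [3] / [5];  Q = [1, 3, 4, 5, 6] / [2] / [7]
  Insert 2 (step 8): P = [1, 2, 6, 7, 8] / [3, 4] / [5];  Q = [1, 3, 4, 5, 6] / [2, 8] / [7]
Final shape: (5, 2, 1).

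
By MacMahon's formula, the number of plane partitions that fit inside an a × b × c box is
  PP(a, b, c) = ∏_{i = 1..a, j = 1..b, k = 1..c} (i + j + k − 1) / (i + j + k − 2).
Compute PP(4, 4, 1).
PP(4, 4, 1) = 70

Evaluate the triple product over i = 1..4, j = 1..4, k = 1..1. The factors are (2/1) · (3/2) · (4/3) · (5/4) · (3/2) · (4/3) · (5/4) · (6/5) · … (16 factors total). The numerators and denominators telescope so the product is an integer; carrying out the multiplication exactly gives PP(4, 4, 1) = 70.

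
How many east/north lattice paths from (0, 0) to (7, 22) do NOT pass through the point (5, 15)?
Number of paths = 1002636

Total paths from (0, 0) to (7, 22): C(29, 7) = 1560780. Paths through (5, 15): (paths (0, 0) → (5, 15)) × (paths (5, 15) → (7, 22)) = C(20, 5) · C(9, 2) = 15504 · 36 = 558144. Avoidance count = 1560780 − 558144 = 1002636.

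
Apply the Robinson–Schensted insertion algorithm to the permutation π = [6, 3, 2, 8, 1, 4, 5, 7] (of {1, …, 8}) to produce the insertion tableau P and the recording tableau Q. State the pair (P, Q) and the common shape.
P = [1, 4, 5, 7] / [2, 8] / [3] / [6];  Q = [1, 4, 7, 8] / [2, 6] / [3] / [5];  common shape = (4, 2, 1, 1)

Row-insert the values π_1, π_2, … into P one at a time, bumping the leftmost entry strictly greater than the inserted value down to the next row. The recording tableau Q records, in position (i, j), the step at which that cell was added to P.
  Insert 6 (step 1): P = [6];  Q = [1]
  Insert 3 (step 2): P = [3] / [6];  Q = [1] / [2]
  Insert 2 (step 3): P = [2] / [3] / [6];  Q = [1] / [2] / [3]
  Insert 8 (step 4): P = [2, 8] / [3] / [6];  Q = [1, 4] / [2] / [3]
  Insert 1 (step 5): P = [1, 8] / [2] / [3] / [6];  Q = [1, 4] / [2] / [3] / [5]
  Insert 4 (step 6): P = [1, 4] / [2, 8] / [3] / [6];  Q = [1, 4] / [2, 6] / [3] / [5]
  Insert 5 (step 7): P = [1, 4, 5] / [2, 8] / [3] / [6];  Q = [1, 4, 7] / [2, 6] / [3] / [5]
  Insert 7 (step 8): P = [1, 4, 5, 7] / [2, 8] / [3] / [6];  Q = [1, 4, 7, 8] / [2, 6] / [3] / [5]
Final shape: (4, 2, 1, 1).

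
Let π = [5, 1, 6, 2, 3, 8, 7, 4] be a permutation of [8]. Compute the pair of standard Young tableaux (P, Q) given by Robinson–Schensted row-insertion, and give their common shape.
P = [1, 2, 3, 4] / [5, 6, 7] / [8];  Q = [1, 3, 5, 6] / [2, 4, 7] / [8];  common shape = (4, 3, 1)

Row-insert the values π_1, π_2, … into P one at a time, bumping the leftmost entry strictly greater than the inserted value down to the next row. The recording tableau Q records, in position (i, j), the step at which that cell was added to P.
  Insert 5 (step 1): P = [5];  Q = [1]
  Insert 1 (step 2): P = [1] / [5];  Q = [1] / [2]
  Insert 6 (step 3): P = [1, 6] / [5];  Q = [1, 3] / [2]
  Insert 2 (step 4): P = [1, 2] / [5, 6];  Q = [1, 3] / [2, 4]
  Insert 3 (step 5): P = [1, 2, 3] / [5, 6];  Q = [1, 3, 5] / [2, 4]
  Insert 8 (step 6): P = [1, 2, 3, 8] / [5, 6];  Q = [1, 3, 5, 6] / [2, 4]
  Insert 7 (step 7): P = [1, 2, 3, 7] / [5, 6, 8];  Q = [1, 3, 5, 6] / [2, 4, 7]
  Insert 4 (step 8): P = [1, 2, 3, 4] / [5, 6, 7] / [8];  Q = [1, 3, 5, 6] / [2, 4, 7] / [8]
Final shape: (4, 3, 1).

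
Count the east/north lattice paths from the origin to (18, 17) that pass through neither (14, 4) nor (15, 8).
Number of paths = 4425781770

Inclusion–exclusion. Total paths: C(35, 18) = 4537567650. Through P₁: C(18, 14)·C(17, 4) = 7282800. Through P₂: C(23, 15)·C(12, 3) = 107869080. Since P₁ is strictly southwest of P₂, a monotone path through both must visit P₁ then P₂; paths through both = C(18, 14)·C(5, 1)·C(12, 3) = 3366000. Avoid both = 4537567650 − 7282800 − 107869080 + 3366000 = 4425781770.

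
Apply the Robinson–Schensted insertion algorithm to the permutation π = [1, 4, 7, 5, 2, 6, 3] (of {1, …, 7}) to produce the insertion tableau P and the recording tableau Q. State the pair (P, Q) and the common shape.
P = [1, 2, 3, 6] / [4, 5] / [7];  Q = [1, 2, 3, 6] / [4, 7] / [5];  common shape = (4, 2, 1)

Row-insert the values π_1, π_2, … into P one at a time, bumping the leftmost entry strictly greater than the inserted value down to the next row. The recording tableau Q records, in position (i, j), the step at which that cell was added to P.
  Insert 1 (step 1): P = [1];  Q = [1]
  Insert 4 (step 2): P = [1, 4];  Q = [1, 2]
  Insert 7 (step 3): P = [1, 4, 7];  Q = [1, 2, 3]
  Insert 5 (step 4): P = [1, 4, 5] / [7];  Q = [1, 2, 3] / [4]
  Insert 2 (step 5): P = [1, 2, 5] / [4] / [7];  Q = [1, 2, 3] / [4] / [5]
  Insert 6 (step 6): P = [1, 2, 5, 6] / [4] / [7];  Q = [1, 2, 3, 6] / [4] / [5]
  Insert 3 (step 7): P = [1, 2, 3, 6] / [4, 5] / [7];  Q = [1, 2, 3, 6] / [4, 7] / [5]
Final shape: (4, 2, 1).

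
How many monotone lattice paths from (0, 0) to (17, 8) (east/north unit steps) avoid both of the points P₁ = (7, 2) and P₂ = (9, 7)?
Number of paths = 697131

Inclusion–exclusion. Total paths: C(25, 17) = 1081575. Through P₁: C(9, 7)·C(16, 10) = 288288. Through P₂: C(16, 9)·C(9, 8) = 102960. Since P₁ is strictly southwest of P₂, a monotone path through both must visit P₁ then P₂; paths through both = C(9, 7)·C(7, 2)·C(9, 8) = 6804. Avoid both = 1081575 − 288288 − 102960 + 6804 = 697131.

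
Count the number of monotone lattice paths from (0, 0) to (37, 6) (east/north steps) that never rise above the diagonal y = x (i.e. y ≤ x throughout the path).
Number of paths = 5133856

By the reflection principle (André's argument), the number of monotone paths to (37, 6) with n ≤ m that never go above y = x is C(43, 37) − C(43, 38) = 6096454 − 962598 = 5133856.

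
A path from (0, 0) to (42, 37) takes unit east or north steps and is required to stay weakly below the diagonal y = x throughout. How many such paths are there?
Number of paths = 6455136672182327749620

By the reflection principle (André's argument), the number of monotone paths to (42, 37) with n ≤ m that never go above y = x is C(79, 42) − C(79, 43) = 46261812817306682205610 − 39806676145124354455990 = 6455136672182327749620.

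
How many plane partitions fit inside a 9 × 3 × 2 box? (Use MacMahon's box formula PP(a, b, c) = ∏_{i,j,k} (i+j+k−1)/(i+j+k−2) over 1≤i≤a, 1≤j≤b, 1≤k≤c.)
PP(9, 3, 2) = 15730

Evaluate the triple product over i = 1..9, j = 1..3, k = 1..2. The factors are (2/1) · (3/2) · (3/2) · (4/3) · (4/3) · (5/4) · (3/2) · (4/3) · … (54 factors total). The numerators and denominators telescope so the product is an integer; carrying out the multiplication exactly gives PP(9, 3, 2) = 15730.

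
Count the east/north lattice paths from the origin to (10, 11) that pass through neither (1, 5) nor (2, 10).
Number of paths = 322416

Inclusion–exclusion. Total paths: C(21, 10) = 352716. Through P₁: C(6, 1)·C(15, 9) = 30030. Through P₂: C(12, 2)·C(9, 8) = 594. Since P₁ is strictly southwest of P₂, a monotone path through both must visit P₁ then P₂; paths through both = C(6, 1)·C(6, 1)·C(9, 8) = 324. Avoid both = 352716 − 30030 − 594 + 324 = 322416.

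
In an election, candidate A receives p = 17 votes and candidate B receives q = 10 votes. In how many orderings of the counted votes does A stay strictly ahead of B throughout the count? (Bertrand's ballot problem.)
Strict-lead orderings = 2187185

Total orderings of the 27 votes with 17 for A: C(27, 17) = 8436285. By the Bertrand ballot formula (Cycle Lemma / reflection principle), the number of orderings in which A is strictly ahead of B throughout is (p − q)/(p + q) · C(p + q, p) = (17 − 10)/(17 + 10) · 8436285 = 2187185.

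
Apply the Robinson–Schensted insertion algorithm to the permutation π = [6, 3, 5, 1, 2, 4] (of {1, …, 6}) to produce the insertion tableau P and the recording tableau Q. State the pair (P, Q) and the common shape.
P = [1, 2, 4] / [3, 5] / [6];  Q = [1, 3, 6] / [2, 5] / [4];  common shape = (3, 2, 1)

Row-insert the values π_1, π_2, … into P one at a time, bumping the leftmost entry strictly greater than the inserted value down to the next row. The recording tableau Q records, in position (i, j), the step at which that cell was added to P.
  Insert 6 (step 1): P = [6];  Q = [1]
  Insert 3 (step 2): P = [3] / [6];  Q = [1] / [2]
  Insert 5 (step 3): P = [3, 5] / [6];  Q = [1, 3] / [2]
  Insert 1 (step 4): P = [1, 5] / [3] / [6];  Q = [1, 3] / [2] / [4]
  Insert 2 (step 5): P = [1, 2] / [3, 5] / [6];  Q = [1, 3] / [2, 5] / [4]
  Insert 4 (step 6): P = [1, 2, 4] / [3, 5] / [6];  Q = [1, 3, 6] / [2, 5] / [4]
Final shape: (3, 2, 1).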